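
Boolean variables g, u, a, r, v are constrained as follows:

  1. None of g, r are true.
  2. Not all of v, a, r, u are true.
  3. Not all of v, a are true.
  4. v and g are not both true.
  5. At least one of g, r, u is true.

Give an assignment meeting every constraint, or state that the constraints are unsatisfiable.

g: False; u: True; a: False; r: False; v: False

  (1) {g, r}: 0 true — none ✓
  (2) {v, a, r, u}: 1/4 true — not all ✓
  (3) {v, a}: 0/2 true — not all ✓
  (4) v=F, g=F — not both ✓
  (5) {g, r, u}: 1 true — at least one ✓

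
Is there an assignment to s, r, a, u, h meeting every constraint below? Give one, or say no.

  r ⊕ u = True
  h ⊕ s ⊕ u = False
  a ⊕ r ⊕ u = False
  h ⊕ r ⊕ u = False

s=T, r=T, a=T, u=F, h=T

r ⊕ u = T ⊕ F = True ✓
h ⊕ s ⊕ u = T ⊕ T ⊕ F = False ✓
a ⊕ r ⊕ u = T ⊕ T ⊕ F = False ✓
h ⊕ r ⊕ u = T ⊕ T ⊕ F = False ✓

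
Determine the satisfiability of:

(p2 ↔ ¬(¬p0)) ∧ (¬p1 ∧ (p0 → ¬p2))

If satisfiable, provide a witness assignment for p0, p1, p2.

p0 = False, p1 = False, p2 = False

  p2 ↔ ¬(¬p0) = True
    ¬(¬p0) = False
      ¬p0 = True
  ¬p1 ∧ (p0 → ¬p2) = True
    ¬p1 = True
    p0 → ¬p2 = True
      ¬p2 = True
Both conjuncts True, so the formula holds.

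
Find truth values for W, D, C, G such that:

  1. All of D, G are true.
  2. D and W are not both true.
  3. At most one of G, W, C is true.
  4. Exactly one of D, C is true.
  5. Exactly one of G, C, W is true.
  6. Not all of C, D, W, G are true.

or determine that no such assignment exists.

W = False, D = True, C = False, G = True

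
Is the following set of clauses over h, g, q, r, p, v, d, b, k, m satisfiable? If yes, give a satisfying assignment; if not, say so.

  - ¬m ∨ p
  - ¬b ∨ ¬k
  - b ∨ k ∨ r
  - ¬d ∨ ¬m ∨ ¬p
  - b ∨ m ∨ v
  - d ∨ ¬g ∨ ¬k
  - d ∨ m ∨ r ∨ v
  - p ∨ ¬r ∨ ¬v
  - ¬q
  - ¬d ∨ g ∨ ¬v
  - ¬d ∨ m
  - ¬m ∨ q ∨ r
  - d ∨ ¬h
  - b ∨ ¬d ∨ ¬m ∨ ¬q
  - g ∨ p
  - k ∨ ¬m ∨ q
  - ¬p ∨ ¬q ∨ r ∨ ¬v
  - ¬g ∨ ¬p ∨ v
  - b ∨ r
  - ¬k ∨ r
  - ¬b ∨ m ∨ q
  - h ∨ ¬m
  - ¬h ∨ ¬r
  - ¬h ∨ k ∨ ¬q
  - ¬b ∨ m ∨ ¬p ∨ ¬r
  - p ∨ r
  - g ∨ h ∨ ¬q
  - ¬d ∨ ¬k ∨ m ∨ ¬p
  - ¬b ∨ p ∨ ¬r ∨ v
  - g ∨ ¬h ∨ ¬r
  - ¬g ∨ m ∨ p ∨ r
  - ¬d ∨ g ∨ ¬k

h = False; g = True; q = False; r = True; p = True; v = True; d = False; b = False; k = False; m = False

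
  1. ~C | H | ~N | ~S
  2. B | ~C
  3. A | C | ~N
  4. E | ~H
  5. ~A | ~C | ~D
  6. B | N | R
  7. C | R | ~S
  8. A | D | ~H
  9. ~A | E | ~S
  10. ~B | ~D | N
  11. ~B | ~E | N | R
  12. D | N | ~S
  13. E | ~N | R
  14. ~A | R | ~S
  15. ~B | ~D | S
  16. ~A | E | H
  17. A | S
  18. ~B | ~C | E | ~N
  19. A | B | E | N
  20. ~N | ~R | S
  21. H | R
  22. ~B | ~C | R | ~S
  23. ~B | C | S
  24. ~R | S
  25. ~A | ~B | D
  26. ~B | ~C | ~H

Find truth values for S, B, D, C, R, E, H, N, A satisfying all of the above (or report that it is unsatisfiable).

Set S = False.
  then (A | S) forces A = True.
  then (~R | S) forces R = False.
  then (H | R) forces H = True.
  then (E | ~H) forces E = True.
Try B = True:
  (~B | ~E | N | R) forces N = True.
  (~B | ~D | S) forces D = False.
  clause (~A | ~B | D) is falsified — backtrack.
So B = False.
  then (B | ~C) forces C = False.
  then (B | N | R) forces N = True.
Set D = False.
All clauses satisfied.

S: False, B: False, D: False, C: False, R: False, E: True, H: True, N: True, A: True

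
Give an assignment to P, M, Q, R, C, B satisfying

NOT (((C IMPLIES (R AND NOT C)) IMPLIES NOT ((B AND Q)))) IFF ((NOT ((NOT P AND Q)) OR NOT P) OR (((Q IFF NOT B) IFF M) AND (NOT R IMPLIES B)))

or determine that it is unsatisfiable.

P=T, M=T, Q=T, R=T, C=F, B=T

  NOT (((C IMPLIES (R AND NOT C)) IMPLIES NOT ((B AND Q)))) IFF ((NOT ((NOT P AND Q)) OR NOT P) OR (((Q IFF NOT B) IFF M) AND (NOT R IMPLIES B))) = True
    NOT (((C IMPLIES (R AND NOT C)) IMPLIES NOT ((B AND Q)))) = True
      (C IMPLIES (R AND NOT C)) IMPLIES NOT ((B AND Q)) = False
        C IMPLIES (R AND NOT C) = True
          R AND NOT C = True
            NOT C = True
        NOT ((B AND Q)) = False
          B AND Q = True
    (NOT ((NOT P AND Q)) OR NOT P) OR (((Q IFF NOT B) IFF M) AND (NOT R IMPLIES B)) = True
      NOT ((NOT P AND Q)) OR NOT P = True
        NOT ((NOT P AND Q)) = True
          NOT P AND Q = False
            NOT P = False
        NOT P = False
      ((Q IFF NOT B) IFF M) AND (NOT R IMPLIES B) = False
        (Q IFF NOT B) IFF M = False
          Q IFF NOT B = False
            NOT B = False
        NOT R IMPLIES B = True
          NOT R = False
The formula evaluates to True.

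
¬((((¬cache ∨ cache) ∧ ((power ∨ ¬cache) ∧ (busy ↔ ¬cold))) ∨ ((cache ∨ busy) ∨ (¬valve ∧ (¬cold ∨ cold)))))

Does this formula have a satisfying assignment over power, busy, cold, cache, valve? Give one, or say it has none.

power = True, busy = False, cold = False, cache = False, valve = True

  ¬((((¬cache ∨ cache) ∧ ((power ∨ ¬cache) ∧ (busy ↔ ¬cold))) ∨ ((cache ∨ busy) ∨ (¬valve ∧ (¬cold ∨ cold))))) = True
    ((¬cache ∨ cache) ∧ ((power ∨ ¬cache) ∧ (busy ↔ ¬cold))) ∨ ((cache ∨ busy) ∨ (¬valve ∧ (¬cold ∨ cold))) = False
      (¬cache ∨ cache) ∧ ((power ∨ ¬cache) ∧ (busy ↔ ¬cold)) = False
        ¬cache ∨ cache = True
          ¬cache = True
        (power ∨ ¬cache) ∧ (busy ↔ ¬cold) = False
          power ∨ ¬cache = True
            ¬cache = True
          busy ↔ ¬cold = False
            ¬cold = True
      (cache ∨ busy) ∨ (¬valve ∧ (¬cold ∨ cold)) = False
        cache ∨ busy = False
        ¬valve ∧ (¬cold ∨ cold) = False
          ¬valve = False
          ¬cold ∨ cold = True
            ¬cold = True
The formula evaluates to True.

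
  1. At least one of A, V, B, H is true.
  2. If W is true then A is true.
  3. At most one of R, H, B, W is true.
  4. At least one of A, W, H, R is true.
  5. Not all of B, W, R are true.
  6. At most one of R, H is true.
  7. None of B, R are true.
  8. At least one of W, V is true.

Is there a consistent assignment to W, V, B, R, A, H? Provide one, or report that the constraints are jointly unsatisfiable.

W = False; V = True; B = False; R = False; A = True; H = False

  (1) {A, V, B, H}: 2 true — at least one ✓
  (2) W=F ⇒ A: vacuous ✓
  (3) {R, H, B, W}: 0 true — at most one ✓
  (4) {A, W, H, R}: 1 true — at least one ✓
  (5) {B, W, R}: 0/3 true — not all ✓
  (6) {R, H}: 0 true — at most one ✓
  (7) {B, R}: 0 true — none ✓
  (8) {W, V}: 1 true — at least one ✓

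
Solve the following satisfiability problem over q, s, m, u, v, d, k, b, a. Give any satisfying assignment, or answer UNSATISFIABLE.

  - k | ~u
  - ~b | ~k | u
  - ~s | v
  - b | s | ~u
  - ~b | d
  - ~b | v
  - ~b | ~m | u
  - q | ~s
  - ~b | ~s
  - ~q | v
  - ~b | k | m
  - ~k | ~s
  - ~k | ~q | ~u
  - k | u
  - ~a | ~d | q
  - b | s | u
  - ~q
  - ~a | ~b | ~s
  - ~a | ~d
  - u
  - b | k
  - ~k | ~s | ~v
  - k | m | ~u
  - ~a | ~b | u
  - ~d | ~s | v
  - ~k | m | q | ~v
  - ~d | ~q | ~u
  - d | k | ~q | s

Unit clause (~q) forces q = False.
Unit clause (u) forces u = True.
In (k | ~u) only k is left, so k = True.
In (q | ~s) only ~s is left, so s = False.
In (b | s | ~u) only b is left, so b = True.
In (~b | d) only d is left, so d = True.
In (~b | v) only v is left, so v = True.
In (~a | ~d | q) only ~a is left, so a = False.
In (~k | m | q | ~v) only m is left, so m = True.
All clauses satisfied.

q: False, s: False, m: True, u: True, v: True, d: True, k: True, b: True, a: False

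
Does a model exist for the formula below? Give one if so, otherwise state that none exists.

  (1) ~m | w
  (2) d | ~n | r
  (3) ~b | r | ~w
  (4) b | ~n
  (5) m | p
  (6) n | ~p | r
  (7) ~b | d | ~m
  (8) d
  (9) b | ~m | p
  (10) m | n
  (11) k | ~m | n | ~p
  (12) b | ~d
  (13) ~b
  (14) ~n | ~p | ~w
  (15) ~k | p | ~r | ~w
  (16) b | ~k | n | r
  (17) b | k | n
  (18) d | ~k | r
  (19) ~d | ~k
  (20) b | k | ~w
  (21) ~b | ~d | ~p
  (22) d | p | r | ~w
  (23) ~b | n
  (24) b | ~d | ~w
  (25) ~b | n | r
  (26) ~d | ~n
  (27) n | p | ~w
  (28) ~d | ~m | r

No satisfying assignment exists.

Case d = True:
  (b | ~d) forces b = True.
  Clause (~b) is falsified — contradiction.
Case d = False:
  Clause (d) is falsified — contradiction.
Both cases fail, so the formula is unsatisfiable.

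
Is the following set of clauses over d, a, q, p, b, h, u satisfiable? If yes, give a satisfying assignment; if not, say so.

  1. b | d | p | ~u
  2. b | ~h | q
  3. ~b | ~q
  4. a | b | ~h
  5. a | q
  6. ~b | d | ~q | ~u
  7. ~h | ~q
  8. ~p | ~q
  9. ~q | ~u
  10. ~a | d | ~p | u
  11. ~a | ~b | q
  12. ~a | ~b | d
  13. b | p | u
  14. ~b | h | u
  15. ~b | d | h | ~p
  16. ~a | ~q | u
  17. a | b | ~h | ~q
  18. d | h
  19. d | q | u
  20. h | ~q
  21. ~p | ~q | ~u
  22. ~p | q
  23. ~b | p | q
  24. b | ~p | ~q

Set d = True.
Try a = False:
  (a | q) forces q = True.
  (~b | ~q) forces b = False.
  (a | b | ~h) forces h = False.
  clause (h | ~q) is falsified — backtrack.
So a = True.
Try q = True:
  (~b | ~q) forces b = False.
  (~h | ~q) forces h = False.
  clause (h | ~q) is falsified — backtrack.
So q = False.
  then (~a | ~b | q) forces b = False.
  then (~p | q) forces p = False.
  then (b | ~h | q) forces h = False.
  then (b | p | u) forces u = True.
All clauses satisfied.

d = True, a = True, q = False, p = False, b = False, h = False, u = True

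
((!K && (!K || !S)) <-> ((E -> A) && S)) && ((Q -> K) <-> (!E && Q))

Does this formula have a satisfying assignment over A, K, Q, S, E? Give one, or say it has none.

A: True, K: False, Q: True, S: True, E: True

  (!K && (!K || !S)) <-> ((E -> A) && S) = True
    !K && (!K || !S) = True
      !K = True
      !K || !S = True
        !K = True
        !S = False
    (E -> A) && S = True
      E -> A = True
  (Q -> K) <-> (!E && Q) = True
    Q -> K = False
    !E && Q = False
      !E = False
Both conjuncts True, so the formula holds.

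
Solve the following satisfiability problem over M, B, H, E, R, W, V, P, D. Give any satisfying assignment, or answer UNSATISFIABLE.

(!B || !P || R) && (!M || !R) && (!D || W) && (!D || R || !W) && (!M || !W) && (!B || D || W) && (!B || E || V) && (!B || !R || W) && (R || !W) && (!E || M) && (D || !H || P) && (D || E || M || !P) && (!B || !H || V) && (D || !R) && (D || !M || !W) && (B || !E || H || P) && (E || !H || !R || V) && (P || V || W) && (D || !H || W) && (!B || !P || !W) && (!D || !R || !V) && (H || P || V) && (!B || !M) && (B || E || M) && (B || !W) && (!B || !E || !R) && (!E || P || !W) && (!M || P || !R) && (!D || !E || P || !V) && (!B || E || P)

Set M = True.
  then (!M || !R) forces R = False.
  then (!M || !W) forces W = False.
  then (!B || !M) forces B = False.
  then (!D || W) forces D = False.
  then (D || !H || W) forces H = False.
Set E = False.
Set V = True.
Set P = False.
All clauses satisfied.

M = True, B = False, H = False, E = False, R = False, W = False, V = True, P = False, D = False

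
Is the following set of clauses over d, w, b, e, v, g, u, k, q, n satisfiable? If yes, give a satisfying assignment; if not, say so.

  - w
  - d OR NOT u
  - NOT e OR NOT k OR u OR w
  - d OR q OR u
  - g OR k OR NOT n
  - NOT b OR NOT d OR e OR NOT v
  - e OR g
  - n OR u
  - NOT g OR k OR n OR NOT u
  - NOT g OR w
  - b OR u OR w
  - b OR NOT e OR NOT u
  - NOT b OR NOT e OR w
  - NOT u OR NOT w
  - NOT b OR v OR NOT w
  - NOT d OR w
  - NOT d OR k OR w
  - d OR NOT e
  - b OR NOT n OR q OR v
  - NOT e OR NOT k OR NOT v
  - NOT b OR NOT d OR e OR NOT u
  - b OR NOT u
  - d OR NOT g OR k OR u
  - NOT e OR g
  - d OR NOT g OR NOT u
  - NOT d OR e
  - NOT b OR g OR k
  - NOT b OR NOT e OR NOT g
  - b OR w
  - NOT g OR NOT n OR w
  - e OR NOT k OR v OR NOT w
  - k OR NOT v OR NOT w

Unit clause (w) forces w = True.
In (NOT u OR NOT w) only NOT u is left, so u = False.
In (n OR u) only n is left, so n = True.
Set d = False.
  then (d OR q OR u) forces q = True.
  then (d OR NOT e) forces e = False.
  then (e OR g) forces g = True.
  then (d OR NOT g OR k OR u) forces k = True.
  then (e OR NOT k OR v OR NOT w) forces v = True.
Set b = True.
All clauses satisfied.

d=F, w=T, b=T, e=F, v=T, g=T, u=F, k=T, q=T, n=T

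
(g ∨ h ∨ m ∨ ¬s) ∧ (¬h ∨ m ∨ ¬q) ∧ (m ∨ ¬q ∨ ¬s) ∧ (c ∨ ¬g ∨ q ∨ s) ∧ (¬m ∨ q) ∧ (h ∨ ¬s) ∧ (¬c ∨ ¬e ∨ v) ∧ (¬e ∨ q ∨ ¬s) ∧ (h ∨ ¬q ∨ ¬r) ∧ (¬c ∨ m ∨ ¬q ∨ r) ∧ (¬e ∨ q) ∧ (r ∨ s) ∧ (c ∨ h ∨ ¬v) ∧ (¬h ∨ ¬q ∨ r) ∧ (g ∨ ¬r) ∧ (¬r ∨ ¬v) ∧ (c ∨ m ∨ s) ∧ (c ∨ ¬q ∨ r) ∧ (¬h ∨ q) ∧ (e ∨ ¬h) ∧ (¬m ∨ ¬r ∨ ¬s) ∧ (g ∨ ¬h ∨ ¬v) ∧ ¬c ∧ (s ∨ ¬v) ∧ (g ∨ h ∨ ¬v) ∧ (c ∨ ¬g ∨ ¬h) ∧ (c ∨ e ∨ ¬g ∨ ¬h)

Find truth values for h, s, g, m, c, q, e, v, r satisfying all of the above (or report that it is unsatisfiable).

The formula is unsatisfiable.

Case g = True:
  (¬c) forces c = False.
  (c ∨ ¬g ∨ ¬h) forces h = False.
  (h ∨ ¬s) forces s = False.
  (c ∨ ¬g ∨ q ∨ s) forces q = True.
  (h ∨ ¬q ∨ ¬r) forces r = False.
  Clause (r ∨ s) is falsified — contradiction.
Case g = False:
  (g ∨ ¬r) forces r = False.
  (r ∨ s) forces s = True.
  (h ∨ ¬s) forces h = True.
  (¬h ∨ ¬q ∨ r) forces q = False.
  Clause (¬h ∨ q) is falsified — contradiction.
Both cases fail, so the formula is unsatisfiable.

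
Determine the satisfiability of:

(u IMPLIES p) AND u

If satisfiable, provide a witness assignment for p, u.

p=T; u=T

  u IMPLIES p = True
Both conjuncts True, so the formula holds.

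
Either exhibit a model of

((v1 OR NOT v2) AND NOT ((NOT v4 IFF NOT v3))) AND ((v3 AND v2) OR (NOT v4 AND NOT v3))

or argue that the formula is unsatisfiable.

v1 = True, v2 = True, v3 = True, v4 = False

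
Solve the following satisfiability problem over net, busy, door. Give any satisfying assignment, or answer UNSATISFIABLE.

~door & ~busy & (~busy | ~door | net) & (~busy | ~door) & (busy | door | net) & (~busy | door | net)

Unit clause (~door) forces door = False.
Unit clause (~busy) forces busy = False.
In (busy | door | net) only net is left, so net = True.
Check each clause:
  (~door): ~door holds.
  (~busy): ~busy holds.
  (~busy | ~door | net): ~busy holds.
  (~busy | ~door): ~busy holds.
  (busy | door | net): net holds.
  (~busy | door | net): ~busy holds.
All clauses satisfied.

net=T, busy=F, door=F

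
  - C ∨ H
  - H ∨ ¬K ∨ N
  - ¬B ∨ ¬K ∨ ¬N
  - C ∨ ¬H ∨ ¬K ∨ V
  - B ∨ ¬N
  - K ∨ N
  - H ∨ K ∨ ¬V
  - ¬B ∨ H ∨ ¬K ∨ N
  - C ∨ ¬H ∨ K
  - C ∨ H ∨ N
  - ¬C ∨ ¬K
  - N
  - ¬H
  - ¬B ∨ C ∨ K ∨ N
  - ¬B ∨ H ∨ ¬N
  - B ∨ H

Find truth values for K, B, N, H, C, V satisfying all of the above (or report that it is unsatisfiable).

Case N = True:
  (B ∨ ¬N) forces B = True.
  (¬B ∨ ¬K ∨ ¬N) forces K = False.
  (¬H) forces H = False.
  Clause (¬B ∨ H ∨ ¬N) is falsified — contradiction.
Case N = False:
  Clause (N) is falsified — contradiction.
Both cases fail, so the formula is unsatisfiable.

The formula is unsatisfiable.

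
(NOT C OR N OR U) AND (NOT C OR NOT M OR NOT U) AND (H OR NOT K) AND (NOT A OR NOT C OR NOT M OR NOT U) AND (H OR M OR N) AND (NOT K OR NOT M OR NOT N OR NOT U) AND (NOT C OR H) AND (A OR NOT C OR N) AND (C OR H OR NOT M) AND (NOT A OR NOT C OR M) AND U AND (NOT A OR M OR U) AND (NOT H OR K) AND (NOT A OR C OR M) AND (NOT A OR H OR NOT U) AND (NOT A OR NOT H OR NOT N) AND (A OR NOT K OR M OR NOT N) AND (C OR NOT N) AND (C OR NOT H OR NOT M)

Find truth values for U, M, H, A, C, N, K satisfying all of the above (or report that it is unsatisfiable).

U = True, M = False, H = True, A = False, C = False, N = False, K = True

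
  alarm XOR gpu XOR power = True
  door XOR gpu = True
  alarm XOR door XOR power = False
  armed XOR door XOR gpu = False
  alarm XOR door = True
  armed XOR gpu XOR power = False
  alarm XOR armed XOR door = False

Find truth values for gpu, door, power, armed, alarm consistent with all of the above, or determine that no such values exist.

gpu = False, door = True, power = True, armed = True, alarm = False

alarm XOR gpu XOR power = F XOR F XOR T = True ✓
door XOR gpu = T XOR F = True ✓
alarm XOR door XOR power = F XOR T XOR T = False ✓
armed XOR door XOR gpu = T XOR T XOR F = False ✓
alarm XOR door = F XOR T = True ✓
armed XOR gpu XOR power = T XOR F XOR T = False ✓
alarm XOR armed XOR door = F XOR T XOR T = False ✓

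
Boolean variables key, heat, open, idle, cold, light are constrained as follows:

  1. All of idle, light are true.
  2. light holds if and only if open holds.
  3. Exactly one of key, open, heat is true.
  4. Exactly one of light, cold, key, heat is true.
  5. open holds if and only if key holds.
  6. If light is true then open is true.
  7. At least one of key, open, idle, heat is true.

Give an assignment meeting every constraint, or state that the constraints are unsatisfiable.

No satisfying assignment exists.

Case light = True:
  (1) forces idle = True.
  (2) with light=T forces open = True.
  (3) with open=T forces key = False.
  Constraint (5) is violated (open=T, key=F) — contradiction.
Case light = False:
  Constraint (1) is violated (light=F) — contradiction.
Both cases fail — unsatisfiable.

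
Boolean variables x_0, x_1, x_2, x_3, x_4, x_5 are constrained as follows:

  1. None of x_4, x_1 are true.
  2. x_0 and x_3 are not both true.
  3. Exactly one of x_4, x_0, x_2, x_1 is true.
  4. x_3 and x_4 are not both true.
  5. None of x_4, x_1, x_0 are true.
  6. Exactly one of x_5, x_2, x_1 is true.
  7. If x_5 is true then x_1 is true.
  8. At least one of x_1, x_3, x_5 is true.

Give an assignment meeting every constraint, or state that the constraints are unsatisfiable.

x_0 = False; x_1 = False; x_2 = True; x_3 = True; x_4 = False; x_5 = False

  (1) {x_4, x_1}: 0 true — none ✓
  (2) x_0=F, x_3=T — not both ✓
  (3) {x_4, x_0, x_2, x_1}: 1 true — exactly one ✓
  (4) x_3=T, x_4=F — not both ✓
  (5) {x_4, x_1, x_0}: 0 true — none ✓
  (6) {x_5, x_2, x_1}: 1 true — exactly one ✓
  (7) x_5=F ⇒ x_1: vacuous ✓
  (8) {x_1, x_3, x_5}: 1 true — at least one ✓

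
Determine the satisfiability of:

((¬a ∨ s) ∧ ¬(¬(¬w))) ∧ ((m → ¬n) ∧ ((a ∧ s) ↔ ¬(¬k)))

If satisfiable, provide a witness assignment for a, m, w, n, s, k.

a = True, m = True, w = False, n = False, s = True, k = True

  (¬a ∨ s) ∧ ¬(¬(¬w)) = True
    ¬a ∨ s = True
      ¬a = False
    ¬(¬(¬w)) = True
      ¬(¬w) = False
        ¬w = True
  (m → ¬n) ∧ ((a ∧ s) ↔ ¬(¬k)) = True
    m → ¬n = True
      ¬n = True
    (a ∧ s) ↔ ¬(¬k) = True
      a ∧ s = True
      ¬(¬k) = True
        ¬k = False
Both conjuncts True, so the formula holds.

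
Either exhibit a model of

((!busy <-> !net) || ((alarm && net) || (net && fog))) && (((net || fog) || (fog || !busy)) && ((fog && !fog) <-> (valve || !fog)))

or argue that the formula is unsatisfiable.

net = True; busy = False; alarm = True; valve = False; fog = True

  (!busy <-> !net) || ((alarm && net) || (net && fog)) = True
    !busy <-> !net = False
      !busy = True
      !net = False
    (alarm && net) || (net && fog) = True
      alarm && net = True
      net && fog = True
  ((net || fog) || (fog || !busy)) && ((fog && !fog) <-> (valve || !fog)) = True
    (net || fog) || (fog || !busy) = True
      net || fog = True
      fog || !busy = True
        !busy = True
    (fog && !fog) <-> (valve || !fog) = True
      fog && !fog = False
        !fog = False
      valve || !fog = False
        !fog = False
Both conjuncts True, so the formula holds.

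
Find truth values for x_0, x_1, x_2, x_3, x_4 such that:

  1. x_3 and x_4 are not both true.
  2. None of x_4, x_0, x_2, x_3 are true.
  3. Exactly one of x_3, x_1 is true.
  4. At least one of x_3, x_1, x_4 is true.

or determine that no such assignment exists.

x_0=F, x_1=T, x_2=F, x_3=F, x_4=F

  (1) x_3=F, x_4=F — not both ✓
  (2) {x_4, x_0, x_2, x_3}: 0 true — none ✓
  (3) {x_3, x_1}: 1 true — exactly one ✓
  (4) {x_3, x_1, x_4}: 1 true — at least one ✓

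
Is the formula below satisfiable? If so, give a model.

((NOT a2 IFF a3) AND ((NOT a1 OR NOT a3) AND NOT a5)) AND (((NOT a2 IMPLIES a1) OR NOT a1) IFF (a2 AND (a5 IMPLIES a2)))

a1: False, a2: True, a3: False, a5: False

  (NOT a2 IFF a3) AND ((NOT a1 OR NOT a3) AND NOT a5) = True
    NOT a2 IFF a3 = True
      NOT a2 = False
    (NOT a1 OR NOT a3) AND NOT a5 = True
      NOT a1 OR NOT a3 = True
        NOT a1 = True
        NOT a3 = True
      NOT a5 = True
  ((NOT a2 IMPLIES a1) OR NOT a1) IFF (a2 AND (a5 IMPLIES a2)) = True
    (NOT a2 IMPLIES a1) OR NOT a1 = True
      NOT a2 IMPLIES a1 = True
        NOT a2 = False
      NOT a1 = True
    a2 AND (a5 IMPLIES a2) = True
      a5 IMPLIES a2 = True
Both conjuncts True, so the formula holds.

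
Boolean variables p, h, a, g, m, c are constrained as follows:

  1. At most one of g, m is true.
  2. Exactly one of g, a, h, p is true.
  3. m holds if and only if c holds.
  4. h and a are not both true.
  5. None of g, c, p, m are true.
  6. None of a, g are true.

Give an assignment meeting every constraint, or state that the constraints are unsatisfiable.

p = False, h = True, a = False, g = False, m = False, c = False

  (1) {g, m}: 0 true — at most one ✓
  (2) {g, a, h, p}: 1 true — exactly one ✓
  (3) m=F, c=F — same ✓
  (4) h=T, a=F — not both ✓
  (5) {g, c, p, m}: 0 true — none ✓
  (6) {a, g}: 0 true — none ✓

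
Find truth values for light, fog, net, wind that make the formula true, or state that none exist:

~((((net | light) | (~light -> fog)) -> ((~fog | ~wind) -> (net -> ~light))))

light = True, fog = False, net = True, wind = False

  ~((((net | light) | (~light -> fog)) -> ((~fog | ~wind) -> (net -> ~light)))) = True
    ((net | light) | (~light -> fog)) -> ((~fog | ~wind) -> (net -> ~light)) = False
      (net | light) | (~light -> fog) = True
        net | light = True
        ~light -> fog = True
          ~light = False
      (~fog | ~wind) -> (net -> ~light) = False
        ~fog | ~wind = True
          ~fog = True
          ~wind = True
        net -> ~light = False
          ~light = False
The formula evaluates to True.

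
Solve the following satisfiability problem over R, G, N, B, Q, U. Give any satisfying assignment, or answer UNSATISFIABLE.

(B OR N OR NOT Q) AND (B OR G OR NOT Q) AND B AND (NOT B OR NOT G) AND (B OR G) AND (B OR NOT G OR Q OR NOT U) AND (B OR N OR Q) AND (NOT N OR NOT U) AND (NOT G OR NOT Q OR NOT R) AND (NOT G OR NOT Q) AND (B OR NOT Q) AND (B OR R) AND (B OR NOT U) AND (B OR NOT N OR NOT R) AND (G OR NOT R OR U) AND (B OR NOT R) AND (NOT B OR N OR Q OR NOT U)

R = False, G = False, N = False, B = True, Q = False, U = False

Unit clause (B) forces B = True.
In (NOT B OR NOT G) only NOT G is left, so G = False.
Set R = False.
Set N = False.
Set Q = False.
  then (NOT B OR N OR Q OR NOT U) forces U = False.
All clauses satisfied.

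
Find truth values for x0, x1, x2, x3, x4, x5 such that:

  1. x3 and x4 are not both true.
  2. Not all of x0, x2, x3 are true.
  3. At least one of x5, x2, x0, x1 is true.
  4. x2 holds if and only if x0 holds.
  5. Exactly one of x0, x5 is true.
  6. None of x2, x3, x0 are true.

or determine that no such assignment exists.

x0 = False, x1 = True, x2 = False, x3 = False, x4 = True, x5 = True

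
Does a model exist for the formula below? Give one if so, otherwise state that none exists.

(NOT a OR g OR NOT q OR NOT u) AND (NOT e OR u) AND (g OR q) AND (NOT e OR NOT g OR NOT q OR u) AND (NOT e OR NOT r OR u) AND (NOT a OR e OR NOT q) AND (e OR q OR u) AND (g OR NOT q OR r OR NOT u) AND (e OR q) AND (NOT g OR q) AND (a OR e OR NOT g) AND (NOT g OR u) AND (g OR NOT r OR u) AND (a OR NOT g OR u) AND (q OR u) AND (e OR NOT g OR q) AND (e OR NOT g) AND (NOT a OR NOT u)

a = False, g = False, e = False, u = False, q = True, r = False

Set a = False.
Set g = False.
  then (g OR q) forces q = True.
Set e = False.
Set u = False.
  then (g OR NOT r OR u) forces r = False.
All clauses satisfied.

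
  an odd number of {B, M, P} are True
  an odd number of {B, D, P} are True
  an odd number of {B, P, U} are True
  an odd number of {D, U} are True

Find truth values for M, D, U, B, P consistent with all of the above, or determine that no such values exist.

Adding constraints 2, 3, 4 mod 2: every variable appears an even number of times on the left, so the left side is 0.
But the right sides sum to 1 (mod 2). 0 ≠ 1 — the system is inconsistent.

UNSATISFIABLE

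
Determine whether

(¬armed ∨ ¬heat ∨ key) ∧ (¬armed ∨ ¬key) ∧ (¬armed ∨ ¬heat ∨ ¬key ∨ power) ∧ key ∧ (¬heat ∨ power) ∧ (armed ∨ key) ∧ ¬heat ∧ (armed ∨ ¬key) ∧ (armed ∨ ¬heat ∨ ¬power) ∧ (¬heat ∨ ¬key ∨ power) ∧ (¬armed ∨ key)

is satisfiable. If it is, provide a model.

The formula is unsatisfiable.

Case key = True:
  (¬armed ∨ ¬key) forces armed = False.
  Clause (armed ∨ ¬key) is falsified — contradiction.
Case key = False:
  Clause (key) is falsified — contradiction.
Both cases fail, so the formula is unsatisfiable.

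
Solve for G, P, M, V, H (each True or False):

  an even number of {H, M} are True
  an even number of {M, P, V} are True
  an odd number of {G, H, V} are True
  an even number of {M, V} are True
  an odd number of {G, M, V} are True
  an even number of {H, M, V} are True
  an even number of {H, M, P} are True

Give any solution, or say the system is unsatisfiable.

G = True, P = False, M = False, V = False, H = False

{H, M}: 0 true → even ✓
{M, P, V}: 0 true → even ✓
{G, H, V}: 1 true → odd ✓
{M, V}: 0 true → even ✓
{G, M, V}: 1 true → odd ✓
{H, M, V}: 0 true → even ✓
{H, M, P}: 0 true → even ✓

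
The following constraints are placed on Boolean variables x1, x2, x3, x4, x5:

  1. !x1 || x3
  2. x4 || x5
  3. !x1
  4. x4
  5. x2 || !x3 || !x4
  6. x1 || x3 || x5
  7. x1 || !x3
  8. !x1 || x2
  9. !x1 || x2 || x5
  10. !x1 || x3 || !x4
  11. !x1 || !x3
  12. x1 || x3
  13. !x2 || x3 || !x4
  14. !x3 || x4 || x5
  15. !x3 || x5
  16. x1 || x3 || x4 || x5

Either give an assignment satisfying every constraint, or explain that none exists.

No satisfying assignment exists.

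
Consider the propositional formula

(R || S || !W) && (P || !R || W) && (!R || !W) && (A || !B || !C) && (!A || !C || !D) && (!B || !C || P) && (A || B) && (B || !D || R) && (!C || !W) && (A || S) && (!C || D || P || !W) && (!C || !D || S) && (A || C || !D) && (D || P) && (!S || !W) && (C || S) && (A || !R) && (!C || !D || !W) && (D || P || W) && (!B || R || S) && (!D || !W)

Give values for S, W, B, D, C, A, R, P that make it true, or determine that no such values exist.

Set S = True.
  then (!S || !W) forces W = False.
Set B = True.
Set D = True.
Try C = True:
  (A || !B || !C) forces A = True.
  clause (!A || !C || !D) is falsified — backtrack.
So C = False.
  then (A || C || !D) forces A = True.
Set R = False.
Set P = False.
All clauses satisfied.

S: True, W: False, B: True, D: True, C: False, A: True, R: False, P: False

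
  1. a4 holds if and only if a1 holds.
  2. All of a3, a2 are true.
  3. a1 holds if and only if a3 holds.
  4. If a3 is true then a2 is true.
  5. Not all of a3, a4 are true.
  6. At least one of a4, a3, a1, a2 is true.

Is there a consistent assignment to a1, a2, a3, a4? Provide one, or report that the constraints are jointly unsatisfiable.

Unsatisfiable — no assignment works.

Case a2 = True:
  (2) forces a3 = True.
  (3) with a3=T forces a1 = True.
  (1) with a1=T forces a4 = True.
  Constraint (5) is violated (a3=T, a4=T) — contradiction.
Case a2 = False:
  Constraint (2) is violated (a2=F) — contradiction.
Both cases fail — unsatisfiable.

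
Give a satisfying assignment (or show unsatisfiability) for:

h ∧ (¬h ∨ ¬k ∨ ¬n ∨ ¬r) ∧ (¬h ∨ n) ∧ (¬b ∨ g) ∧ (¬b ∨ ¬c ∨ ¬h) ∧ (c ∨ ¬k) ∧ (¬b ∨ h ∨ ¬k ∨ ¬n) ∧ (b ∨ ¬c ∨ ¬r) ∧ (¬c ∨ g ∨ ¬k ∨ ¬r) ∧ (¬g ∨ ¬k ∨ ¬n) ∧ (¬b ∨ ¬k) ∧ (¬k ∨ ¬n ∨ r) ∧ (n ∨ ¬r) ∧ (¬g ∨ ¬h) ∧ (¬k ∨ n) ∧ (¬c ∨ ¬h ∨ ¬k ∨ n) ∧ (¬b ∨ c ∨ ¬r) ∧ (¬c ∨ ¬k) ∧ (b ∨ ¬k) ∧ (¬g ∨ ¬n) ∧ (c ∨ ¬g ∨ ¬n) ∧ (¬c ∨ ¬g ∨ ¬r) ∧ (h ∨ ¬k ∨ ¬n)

k: False, c: False, g: False, h: True, b: False, r: True, n: True

Unit clause (h) forces h = True.
In (¬h ∨ n) only n is left, so n = True.
In (¬g ∨ ¬h) only ¬g is left, so g = False.
In (¬b ∨ g) only ¬b is left, so b = False.
In (b ∨ ¬k) only ¬k is left, so k = False.
Set c = False.
Set r = True.
All clauses satisfied.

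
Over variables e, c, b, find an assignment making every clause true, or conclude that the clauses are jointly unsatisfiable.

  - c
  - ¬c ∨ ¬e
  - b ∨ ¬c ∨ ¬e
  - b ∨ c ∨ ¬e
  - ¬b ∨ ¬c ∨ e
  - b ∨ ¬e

e: False, c: True, b: False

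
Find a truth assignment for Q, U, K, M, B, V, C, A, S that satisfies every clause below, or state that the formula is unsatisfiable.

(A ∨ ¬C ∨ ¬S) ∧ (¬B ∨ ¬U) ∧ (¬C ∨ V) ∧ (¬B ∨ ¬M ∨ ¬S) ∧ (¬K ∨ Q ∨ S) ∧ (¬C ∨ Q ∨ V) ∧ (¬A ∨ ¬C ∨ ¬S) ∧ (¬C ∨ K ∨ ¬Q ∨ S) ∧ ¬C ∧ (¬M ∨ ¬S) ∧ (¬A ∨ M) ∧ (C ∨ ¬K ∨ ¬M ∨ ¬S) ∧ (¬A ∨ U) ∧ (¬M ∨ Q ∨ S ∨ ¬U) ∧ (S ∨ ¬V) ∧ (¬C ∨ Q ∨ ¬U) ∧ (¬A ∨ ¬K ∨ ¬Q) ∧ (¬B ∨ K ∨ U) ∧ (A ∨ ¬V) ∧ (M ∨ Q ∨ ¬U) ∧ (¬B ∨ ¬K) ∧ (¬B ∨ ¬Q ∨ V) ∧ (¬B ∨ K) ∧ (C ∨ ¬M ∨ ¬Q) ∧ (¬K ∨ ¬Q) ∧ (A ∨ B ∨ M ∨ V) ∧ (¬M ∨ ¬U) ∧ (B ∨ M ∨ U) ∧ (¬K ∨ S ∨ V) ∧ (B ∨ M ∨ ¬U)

Q = False, U = False, K = False, M = True, B = False, V = False, C = False, A = False, S = False

Unit clause (¬C) forces C = False.
Try Q = True:
  (C ∨ ¬M ∨ ¬Q) forces M = False.
  (¬A ∨ M) forces A = False.
  (A ∨ ¬V) forces V = False.
  (¬B ∨ ¬Q ∨ V) forces B = False.
  clause (A ∨ B ∨ M ∨ V) is falsified — backtrack.
So Q = False.
Set U = False.
  then (¬A ∨ U) forces A = False.
  then (A ∨ ¬V) forces V = False.
Try K = True:
  (¬K ∨ Q ∨ S) forces S = True.
  (¬M ∨ ¬S) forces M = False.
  (¬B ∨ ¬K) forces B = False.
  clause (A ∨ B ∨ M ∨ V) is falsified — backtrack.
So K = False.
  then (¬B ∨ K ∨ U) forces B = False.
  then (A ∨ B ∨ M ∨ V) forces M = True.
  then (¬M ∨ ¬S) forces S = False.
All clauses satisfied.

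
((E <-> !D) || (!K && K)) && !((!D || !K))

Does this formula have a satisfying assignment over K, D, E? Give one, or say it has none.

K=T, D=T, E=F

  (E <-> !D) || (!K && K) = True
    E <-> !D = True
      !D = False
    !K && K = False
      !K = False
  !((!D || !K)) = True
    !D || !K = False
      !D = False
      !K = False
Both conjuncts True, so the formula holds.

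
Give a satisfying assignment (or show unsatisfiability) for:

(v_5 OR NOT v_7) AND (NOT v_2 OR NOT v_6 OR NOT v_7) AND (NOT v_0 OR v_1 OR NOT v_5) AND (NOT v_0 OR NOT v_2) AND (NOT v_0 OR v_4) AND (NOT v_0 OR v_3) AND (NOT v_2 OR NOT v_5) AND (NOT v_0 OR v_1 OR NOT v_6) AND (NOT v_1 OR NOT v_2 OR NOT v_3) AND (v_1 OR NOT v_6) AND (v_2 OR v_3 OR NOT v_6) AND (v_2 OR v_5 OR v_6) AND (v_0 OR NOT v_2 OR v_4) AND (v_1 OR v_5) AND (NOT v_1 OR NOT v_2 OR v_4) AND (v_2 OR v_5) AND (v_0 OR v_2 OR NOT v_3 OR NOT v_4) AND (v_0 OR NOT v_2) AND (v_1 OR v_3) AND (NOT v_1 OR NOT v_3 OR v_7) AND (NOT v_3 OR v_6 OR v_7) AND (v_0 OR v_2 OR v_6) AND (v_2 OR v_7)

v_0: False, v_1: True, v_2: False, v_3: True, v_4: False, v_5: True, v_6: True, v_7: True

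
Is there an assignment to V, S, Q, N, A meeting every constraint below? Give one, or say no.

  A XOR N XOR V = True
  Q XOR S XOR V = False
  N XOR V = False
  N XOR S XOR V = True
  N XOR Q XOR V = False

V = True, S = True, Q = False, N = True, A = True

A XOR N XOR V = T XOR T XOR T = True ✓
Q XOR S XOR V = F XOR T XOR T = False ✓
N XOR V = T XOR T = False ✓
N XOR S XOR V = T XOR T XOR T = True ✓
N XOR Q XOR V = T XOR F XOR T = False ✓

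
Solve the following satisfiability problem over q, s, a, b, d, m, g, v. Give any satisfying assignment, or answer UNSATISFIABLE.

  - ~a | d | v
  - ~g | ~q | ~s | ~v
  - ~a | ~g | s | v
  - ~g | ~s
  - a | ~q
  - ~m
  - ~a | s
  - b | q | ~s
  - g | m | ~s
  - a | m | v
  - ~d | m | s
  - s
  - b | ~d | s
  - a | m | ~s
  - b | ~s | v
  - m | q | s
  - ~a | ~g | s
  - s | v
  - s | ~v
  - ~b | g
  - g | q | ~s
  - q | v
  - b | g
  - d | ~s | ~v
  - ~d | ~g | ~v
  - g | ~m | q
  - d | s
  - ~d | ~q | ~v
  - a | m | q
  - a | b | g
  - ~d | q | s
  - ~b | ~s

Case s = True:
  (~g | ~s) forces g = False.
  (~m) forces m = False.
  Clause (g | m | ~s) is falsified — contradiction.
Case s = False:
  Clause (s) is falsified — contradiction.
Both cases fail, so the formula is unsatisfiable.

Unsatisfiable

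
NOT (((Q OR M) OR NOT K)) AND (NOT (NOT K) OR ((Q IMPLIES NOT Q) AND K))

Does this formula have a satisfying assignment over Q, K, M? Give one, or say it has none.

Q = False; K = True; M = False

  NOT (((Q OR M) OR NOT K)) = True
    (Q OR M) OR NOT K = False
      Q OR M = False
      NOT K = False
  NOT (NOT K) OR ((Q IMPLIES NOT Q) AND K) = True
    NOT (NOT K) = True
      NOT K = False
    (Q IMPLIES NOT Q) AND K = True
      Q IMPLIES NOT Q = True
        NOT Q = True
Both conjuncts True, so the formula holds.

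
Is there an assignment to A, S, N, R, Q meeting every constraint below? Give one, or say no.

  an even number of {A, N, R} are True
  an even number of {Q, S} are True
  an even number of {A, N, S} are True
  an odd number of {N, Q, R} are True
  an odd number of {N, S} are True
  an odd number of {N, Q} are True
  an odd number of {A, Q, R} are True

A: True, S: False, N: True, R: False, Q: False

{A, N, R}: 2 true → even ✓
{Q, S}: 0 true → even ✓
{A, N, S}: 2 true → even ✓
{N, Q, R}: 1 true → odd ✓
{N, S}: 1 true → odd ✓
{N, Q}: 1 true → odd ✓
{A, Q, R}: 1 true → odd ✓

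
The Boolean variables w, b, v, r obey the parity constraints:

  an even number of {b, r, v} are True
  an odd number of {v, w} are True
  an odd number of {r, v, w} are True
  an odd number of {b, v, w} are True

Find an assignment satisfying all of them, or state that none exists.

w=T, b=F, v=F, r=F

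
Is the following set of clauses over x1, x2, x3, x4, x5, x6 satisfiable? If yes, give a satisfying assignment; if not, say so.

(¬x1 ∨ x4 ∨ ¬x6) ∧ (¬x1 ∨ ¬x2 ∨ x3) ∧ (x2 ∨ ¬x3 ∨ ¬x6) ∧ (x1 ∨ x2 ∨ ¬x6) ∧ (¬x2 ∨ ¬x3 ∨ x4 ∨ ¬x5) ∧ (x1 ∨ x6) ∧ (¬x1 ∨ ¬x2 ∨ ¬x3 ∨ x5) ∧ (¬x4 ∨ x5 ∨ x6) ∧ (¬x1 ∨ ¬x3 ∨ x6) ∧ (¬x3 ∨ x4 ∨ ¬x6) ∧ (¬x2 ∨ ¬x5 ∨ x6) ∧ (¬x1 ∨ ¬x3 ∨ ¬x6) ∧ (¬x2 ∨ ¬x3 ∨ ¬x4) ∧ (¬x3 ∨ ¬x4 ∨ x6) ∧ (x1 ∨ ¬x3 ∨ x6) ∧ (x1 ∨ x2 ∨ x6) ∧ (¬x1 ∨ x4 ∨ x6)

x1: True, x2: False, x3: False, x4: True, x5: True, x6: False

Set x1 = True.
Try x2 = True:
  (¬x1 ∨ ¬x2 ∨ x3) forces x3 = True.
  (¬x1 ∨ ¬x2 ∨ ¬x3 ∨ x5) forces x5 = True.
  (¬x2 ∨ ¬x3 ∨ x4 ∨ ¬x5) forces x4 = True.
  clause (¬x2 ∨ ¬x3 ∨ ¬x4) is falsified — backtrack.
So x2 = False.
Set x3 = False.
Set x4 = True.
Set x5 = True.
Set x6 = False.
All clauses satisfied.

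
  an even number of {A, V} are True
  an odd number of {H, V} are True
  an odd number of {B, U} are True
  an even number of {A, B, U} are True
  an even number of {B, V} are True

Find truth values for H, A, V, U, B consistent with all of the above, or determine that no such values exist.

H = False, A = True, V = True, U = False, B = True

{A, V}: 2 true → even ✓
{H, V}: 1 true → odd ✓
{B, U}: 1 true → odd ✓
{A, B, U}: 2 true → even ✓
{B, V}: 2 true → even ✓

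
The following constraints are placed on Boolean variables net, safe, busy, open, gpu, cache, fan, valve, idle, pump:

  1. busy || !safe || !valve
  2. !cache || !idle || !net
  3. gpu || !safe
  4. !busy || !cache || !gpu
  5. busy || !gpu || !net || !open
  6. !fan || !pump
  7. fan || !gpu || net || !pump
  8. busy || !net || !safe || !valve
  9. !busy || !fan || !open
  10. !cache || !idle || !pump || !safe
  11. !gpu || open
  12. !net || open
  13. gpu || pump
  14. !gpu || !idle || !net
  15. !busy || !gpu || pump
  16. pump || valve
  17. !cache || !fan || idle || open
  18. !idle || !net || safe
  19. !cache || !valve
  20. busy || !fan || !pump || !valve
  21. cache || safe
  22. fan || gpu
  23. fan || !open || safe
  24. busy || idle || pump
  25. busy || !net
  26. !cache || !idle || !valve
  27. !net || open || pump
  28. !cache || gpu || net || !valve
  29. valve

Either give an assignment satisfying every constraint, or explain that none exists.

Unit clause (valve) forces valve = True.
In (!cache || !valve) only !cache is left, so cache = False.
In (cache || safe) only safe is left, so safe = True.
In (busy || !safe || !valve) only busy is left, so busy = True.
In (gpu || !safe) only gpu is left, so gpu = True.
In (!gpu || open) only open is left, so open = True.
In (!busy || !gpu || pump) only pump is left, so pump = True.
In (!fan || !pump) only !fan is left, so fan = False.
In (fan || !gpu || net || !pump) only net is left, so net = True.
In (!gpu || !idle || !net) only !idle is left, so idle = False.
All clauses satisfied.

net=T, safe=T, busy=T, open=T, gpu=T, cache=F, fan=F, valve=T, idle=F, pump=T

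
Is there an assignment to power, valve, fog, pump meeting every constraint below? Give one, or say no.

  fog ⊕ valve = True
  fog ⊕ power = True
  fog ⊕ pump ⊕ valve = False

power = True, valve = True, fog = False, pump = True

fog ⊕ valve = F ⊕ T = True ✓
fog ⊕ power = F ⊕ T = True ✓
fog ⊕ pump ⊕ valve = F ⊕ T ⊕ T = False ✓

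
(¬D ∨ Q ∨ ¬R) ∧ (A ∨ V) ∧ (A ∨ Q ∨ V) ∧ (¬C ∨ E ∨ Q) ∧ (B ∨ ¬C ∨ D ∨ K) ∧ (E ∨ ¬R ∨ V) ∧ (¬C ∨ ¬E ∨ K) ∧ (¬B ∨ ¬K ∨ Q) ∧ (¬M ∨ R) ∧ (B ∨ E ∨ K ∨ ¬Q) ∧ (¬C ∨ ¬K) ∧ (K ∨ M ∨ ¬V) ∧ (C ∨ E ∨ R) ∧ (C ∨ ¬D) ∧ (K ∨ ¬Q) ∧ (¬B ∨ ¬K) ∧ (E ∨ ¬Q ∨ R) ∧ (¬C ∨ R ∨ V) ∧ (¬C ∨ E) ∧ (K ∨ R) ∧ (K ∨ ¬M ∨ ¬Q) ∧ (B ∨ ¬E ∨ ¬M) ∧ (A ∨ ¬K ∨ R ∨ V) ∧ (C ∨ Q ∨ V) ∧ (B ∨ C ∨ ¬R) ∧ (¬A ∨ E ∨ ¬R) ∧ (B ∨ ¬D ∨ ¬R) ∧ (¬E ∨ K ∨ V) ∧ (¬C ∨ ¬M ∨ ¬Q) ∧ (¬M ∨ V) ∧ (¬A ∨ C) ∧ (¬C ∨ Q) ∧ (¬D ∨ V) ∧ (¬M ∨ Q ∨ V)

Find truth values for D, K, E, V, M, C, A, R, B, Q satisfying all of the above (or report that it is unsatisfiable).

D: False, K: False, E: True, V: True, M: True, C: False, A: False, R: True, B: True, Q: False

Try D = True:
  (C ∨ ¬D) forces C = True.
  (¬C ∨ ¬K) forces K = False.
  (¬C ∨ ¬E ∨ K) forces E = False.
  clause (¬C ∨ E) is falsified — backtrack.
So D = False.
Set K = False.
  then (K ∨ ¬Q) forces Q = False.
  then (K ∨ R) forces R = True.
  then (¬C ∨ Q) forces C = False.
  then (C ∨ Q ∨ V) forces V = True.
  then (B ∨ C ∨ ¬R) forces B = True.
  then (¬A ∨ C) forces A = False.
  then (K ∨ M ∨ ¬V) forces M = True.
Set E = True.
All clauses satisfied.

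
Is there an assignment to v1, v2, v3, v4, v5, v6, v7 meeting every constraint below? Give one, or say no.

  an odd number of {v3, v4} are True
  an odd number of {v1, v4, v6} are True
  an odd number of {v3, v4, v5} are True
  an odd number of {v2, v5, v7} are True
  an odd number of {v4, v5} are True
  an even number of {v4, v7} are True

v1 = False; v2 = False; v3 = False; v4 = True; v5 = False; v6 = False; v7 = True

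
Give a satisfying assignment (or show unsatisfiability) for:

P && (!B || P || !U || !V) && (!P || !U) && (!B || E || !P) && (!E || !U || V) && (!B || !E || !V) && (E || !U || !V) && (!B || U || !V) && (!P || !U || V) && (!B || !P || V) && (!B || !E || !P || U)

V=F, B=F, P=T, E=F, U=F

Unit clause (P) forces P = True.
In (!P || !U) only !U is left, so U = False.
Set V = False.
  then (!B || !P || V) forces B = False.
Set E = False.
All clauses satisfied.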